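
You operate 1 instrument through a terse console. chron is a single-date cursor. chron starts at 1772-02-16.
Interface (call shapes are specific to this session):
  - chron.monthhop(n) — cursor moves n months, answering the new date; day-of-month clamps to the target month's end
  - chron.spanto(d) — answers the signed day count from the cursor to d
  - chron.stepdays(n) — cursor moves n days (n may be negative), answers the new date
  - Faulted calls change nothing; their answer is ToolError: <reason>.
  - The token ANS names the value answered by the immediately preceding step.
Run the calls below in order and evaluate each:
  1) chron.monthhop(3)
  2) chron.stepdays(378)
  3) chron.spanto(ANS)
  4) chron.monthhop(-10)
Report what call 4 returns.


Answer: 1772-07-29

Derivation:
Do: monthhop[n=3]
See: 1772-05-16
Do: stepdays[n=378]
See: 1773-05-29
Do: spanto[d=ANS]
See: 0
Do: monthhop[n=-10]
See: 1772-07-29


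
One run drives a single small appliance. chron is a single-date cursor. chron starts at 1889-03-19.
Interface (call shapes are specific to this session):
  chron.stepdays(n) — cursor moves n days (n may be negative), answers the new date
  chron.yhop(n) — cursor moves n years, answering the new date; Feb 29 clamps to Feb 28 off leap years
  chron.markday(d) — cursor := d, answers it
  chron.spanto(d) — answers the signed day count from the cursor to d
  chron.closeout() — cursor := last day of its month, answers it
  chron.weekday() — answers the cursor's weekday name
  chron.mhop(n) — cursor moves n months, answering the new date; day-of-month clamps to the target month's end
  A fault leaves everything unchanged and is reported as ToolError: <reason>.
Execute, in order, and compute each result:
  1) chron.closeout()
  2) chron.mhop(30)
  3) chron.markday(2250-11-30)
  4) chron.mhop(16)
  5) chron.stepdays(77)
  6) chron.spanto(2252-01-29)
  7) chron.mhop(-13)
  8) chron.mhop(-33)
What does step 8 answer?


CALL chron.closeout[]
RET  1889-03-31
CALL chron.mhop[n=30]
RET  1891-09-30
CALL chron.markday[d=2250-11-30]
RET  2250-11-30
CALL chron.mhop[n=16]
RET  2252-03-30
CALL chron.stepdays[n=77]
RET  2252-06-15
CALL chron.spanto[d=2252-01-29]
RET  -138
CALL chron.mhop[n=-13]
RET  2251-05-15
CALL chron.mhop[n=-33]
RET  2248-08-15

Answer: 2248-08-15


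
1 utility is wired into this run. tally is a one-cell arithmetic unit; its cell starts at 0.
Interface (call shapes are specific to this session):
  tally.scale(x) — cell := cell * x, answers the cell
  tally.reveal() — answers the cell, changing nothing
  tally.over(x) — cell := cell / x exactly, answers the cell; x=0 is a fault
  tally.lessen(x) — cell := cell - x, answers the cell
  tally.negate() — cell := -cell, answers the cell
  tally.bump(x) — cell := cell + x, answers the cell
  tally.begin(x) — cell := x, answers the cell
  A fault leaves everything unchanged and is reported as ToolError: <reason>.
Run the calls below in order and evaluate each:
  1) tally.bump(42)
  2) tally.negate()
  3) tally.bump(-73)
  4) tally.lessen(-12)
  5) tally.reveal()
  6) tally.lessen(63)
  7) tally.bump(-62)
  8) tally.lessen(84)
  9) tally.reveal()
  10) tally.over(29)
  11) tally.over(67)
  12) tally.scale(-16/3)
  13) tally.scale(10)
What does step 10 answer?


Answer: -312/29

Derivation:
! 1. bump(x='42') -> 42
! 2. negate() -> -42
! 3. bump(x='-73') -> -115
! 4. lessen(x='-12') -> -103
! 5. reveal() -> -103
! 6. lessen(x='63') -> -166
! 7. bump(x='-62') -> -228
! 8. lessen(x='84') -> -312
! 9. reveal() -> -312
! 10. over(x='29') -> -312/29
! 11. over(x='67') -> -312/1943
! 12. scale(x='-16/3') -> 1664/1943
! 13. scale(x='10') -> 16640/1943


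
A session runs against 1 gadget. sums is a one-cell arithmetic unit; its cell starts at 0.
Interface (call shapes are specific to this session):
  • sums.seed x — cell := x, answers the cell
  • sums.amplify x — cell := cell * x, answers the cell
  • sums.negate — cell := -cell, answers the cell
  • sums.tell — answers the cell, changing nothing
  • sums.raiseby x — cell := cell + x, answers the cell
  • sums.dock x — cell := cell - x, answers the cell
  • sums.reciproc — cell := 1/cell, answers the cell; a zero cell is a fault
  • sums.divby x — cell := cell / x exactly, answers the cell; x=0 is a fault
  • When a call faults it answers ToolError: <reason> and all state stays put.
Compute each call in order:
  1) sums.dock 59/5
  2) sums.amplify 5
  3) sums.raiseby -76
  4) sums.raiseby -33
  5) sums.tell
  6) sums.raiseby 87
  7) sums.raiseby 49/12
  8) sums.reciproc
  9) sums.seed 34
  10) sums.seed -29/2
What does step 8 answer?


Act: sums.dock[x→59/5]
Obs: -59/5
Act: sums.amplify[x→5]
Obs: -59
Act: sums.raiseby[x→-76]
Obs: -135
Act: sums.raiseby[x→-33]
Obs: -168
Act: sums.tell[]
Obs: -168
Act: sums.raiseby[x→87]
Obs: -81
Act: sums.raiseby[x→49/12]
Obs: -923/12
Act: sums.reciproc[]
Obs: -12/923
Act: sums.seed[x→34]
Obs: 34
Act: sums.seed[x→-29/2]
Obs: -29/2

Answer: -12/923


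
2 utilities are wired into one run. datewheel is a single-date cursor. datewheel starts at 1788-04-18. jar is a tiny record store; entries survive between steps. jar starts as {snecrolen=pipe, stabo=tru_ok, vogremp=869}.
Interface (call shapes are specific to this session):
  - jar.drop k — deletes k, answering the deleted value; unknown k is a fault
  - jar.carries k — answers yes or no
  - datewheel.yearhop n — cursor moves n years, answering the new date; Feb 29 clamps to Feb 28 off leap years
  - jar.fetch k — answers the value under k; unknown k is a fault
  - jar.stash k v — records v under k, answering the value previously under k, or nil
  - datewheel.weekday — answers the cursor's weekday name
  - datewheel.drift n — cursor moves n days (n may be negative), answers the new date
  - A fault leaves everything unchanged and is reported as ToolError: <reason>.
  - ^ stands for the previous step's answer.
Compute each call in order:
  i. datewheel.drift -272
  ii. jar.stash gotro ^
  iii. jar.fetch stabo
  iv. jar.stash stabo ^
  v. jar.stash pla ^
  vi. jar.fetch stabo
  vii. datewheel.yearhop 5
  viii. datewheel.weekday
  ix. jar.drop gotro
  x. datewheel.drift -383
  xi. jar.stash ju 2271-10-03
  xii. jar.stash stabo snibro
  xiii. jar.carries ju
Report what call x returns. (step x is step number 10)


// datewheel.drift(-272) == 1787-07-21
// jar.stash(gotro, ^) == nil
// jar.fetch(stabo) == tru_ok
// jar.stash(stabo, ^) == tru_ok
// jar.stash(pla, ^) == nil
// jar.fetch(stabo) == tru_ok
// datewheel.yearhop(5) == 1792-07-21
// datewheel.weekday() == Saturday
// jar.drop(gotro) == 1787-07-21
// datewheel.drift(-383) == 1791-07-04
// jar.stash(ju, 2271-10-03) == nil
// jar.stash(stabo, snibro) == tru_ok
// jar.carries(ju) == yes

Answer: 1791-07-04


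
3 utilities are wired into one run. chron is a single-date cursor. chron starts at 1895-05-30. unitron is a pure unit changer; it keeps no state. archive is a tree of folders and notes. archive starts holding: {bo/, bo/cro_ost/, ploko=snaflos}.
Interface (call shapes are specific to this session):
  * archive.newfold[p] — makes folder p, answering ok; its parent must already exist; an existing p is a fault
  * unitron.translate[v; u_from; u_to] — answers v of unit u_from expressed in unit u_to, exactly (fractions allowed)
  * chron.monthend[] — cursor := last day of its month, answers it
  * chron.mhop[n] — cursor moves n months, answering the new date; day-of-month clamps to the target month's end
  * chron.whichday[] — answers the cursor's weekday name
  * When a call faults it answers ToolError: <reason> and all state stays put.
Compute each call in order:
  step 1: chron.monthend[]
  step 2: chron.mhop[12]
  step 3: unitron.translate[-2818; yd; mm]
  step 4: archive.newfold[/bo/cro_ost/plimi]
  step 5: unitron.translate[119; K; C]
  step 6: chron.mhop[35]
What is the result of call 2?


Answer: 1896-05-31

Derivation:
-- chron.monthend() ~> 1895-05-31
-- chron.mhop(n='12') ~> 1896-05-31
-- unitron.translate(v='-2818', u_from='yd', u_to='mm') ~> -12883896/5
-- archive.newfold(p='/bo/cro_ost/plimi') ~> ok
-- unitron.translate(v='119', u_from='K', u_to='C') ~> -3083/20
-- chron.mhop(n='35') ~> 1899-04-30


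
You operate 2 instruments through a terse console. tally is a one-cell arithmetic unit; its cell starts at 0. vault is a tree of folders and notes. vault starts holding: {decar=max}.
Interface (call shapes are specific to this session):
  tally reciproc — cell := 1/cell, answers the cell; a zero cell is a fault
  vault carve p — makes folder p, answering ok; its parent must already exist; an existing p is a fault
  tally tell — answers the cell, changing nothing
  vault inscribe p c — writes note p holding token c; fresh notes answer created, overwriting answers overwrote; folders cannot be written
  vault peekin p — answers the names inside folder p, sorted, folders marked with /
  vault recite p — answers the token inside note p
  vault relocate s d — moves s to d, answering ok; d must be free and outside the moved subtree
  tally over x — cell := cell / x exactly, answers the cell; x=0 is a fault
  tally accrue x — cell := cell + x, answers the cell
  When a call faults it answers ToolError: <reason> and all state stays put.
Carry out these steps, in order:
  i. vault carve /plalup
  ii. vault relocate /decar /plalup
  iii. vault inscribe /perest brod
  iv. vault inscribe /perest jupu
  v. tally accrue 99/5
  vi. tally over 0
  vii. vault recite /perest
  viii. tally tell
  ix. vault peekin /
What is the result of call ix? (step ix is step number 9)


[in] vault carve p→/plalup
  ok
[in] vault relocate s→/decar d→/plalup
  ToolError: exists
[in] vault inscribe p→/perest c→brod
  created
[in] vault inscribe p→/perest c→jupu
  overwrote
[in] tally accrue x→99/5
  99/5
[in] tally over x→0
  ToolError: division by zero
[in] vault recite p→/perest
  jupu
[in] tally tell
  99/5
[in] vault peekin p→/
  [decar, perest, plalup/]

Answer: [decar, perest, plalup/]


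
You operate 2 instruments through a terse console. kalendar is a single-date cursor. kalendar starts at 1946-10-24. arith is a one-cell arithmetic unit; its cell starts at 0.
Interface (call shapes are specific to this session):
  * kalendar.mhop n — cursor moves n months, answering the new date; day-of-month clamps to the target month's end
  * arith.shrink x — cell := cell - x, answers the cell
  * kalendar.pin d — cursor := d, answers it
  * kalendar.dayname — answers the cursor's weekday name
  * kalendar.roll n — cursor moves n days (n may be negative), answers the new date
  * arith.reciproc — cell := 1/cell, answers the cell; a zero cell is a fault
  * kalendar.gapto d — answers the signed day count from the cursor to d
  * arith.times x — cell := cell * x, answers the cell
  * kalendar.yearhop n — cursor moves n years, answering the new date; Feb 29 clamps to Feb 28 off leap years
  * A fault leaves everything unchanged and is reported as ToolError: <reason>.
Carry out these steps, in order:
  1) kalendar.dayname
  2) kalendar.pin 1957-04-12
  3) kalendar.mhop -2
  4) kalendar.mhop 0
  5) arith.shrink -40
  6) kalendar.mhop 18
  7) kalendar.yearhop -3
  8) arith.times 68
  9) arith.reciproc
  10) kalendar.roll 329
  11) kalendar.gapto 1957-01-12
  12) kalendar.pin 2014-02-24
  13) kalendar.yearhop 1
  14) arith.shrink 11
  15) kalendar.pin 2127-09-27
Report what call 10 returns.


Answer: 1956-07-06

Derivation:
% kalendar.dayname
  Thursday
% kalendar.pin d='1957-04-12'
  1957-04-12
% kalendar.mhop n='-2'
  1957-02-12
% kalendar.mhop n='0'
  1957-02-12
% arith.shrink x='-40'
  40
% kalendar.mhop n='18'
  1958-08-12
% kalendar.yearhop n='-3'
  1955-08-12
% arith.times x='68'
  2720
% arith.reciproc
  1/2720
% kalendar.roll n='329'
  1956-07-06
% kalendar.gapto d='1957-01-12'
  190
% kalendar.pin d='2014-02-24'
  2014-02-24
% kalendar.yearhop n='1'
  2015-02-24
% arith.shrink x='11'
  -29919/2720
% kalendar.pin d='2127-09-27'
  2127-09-27


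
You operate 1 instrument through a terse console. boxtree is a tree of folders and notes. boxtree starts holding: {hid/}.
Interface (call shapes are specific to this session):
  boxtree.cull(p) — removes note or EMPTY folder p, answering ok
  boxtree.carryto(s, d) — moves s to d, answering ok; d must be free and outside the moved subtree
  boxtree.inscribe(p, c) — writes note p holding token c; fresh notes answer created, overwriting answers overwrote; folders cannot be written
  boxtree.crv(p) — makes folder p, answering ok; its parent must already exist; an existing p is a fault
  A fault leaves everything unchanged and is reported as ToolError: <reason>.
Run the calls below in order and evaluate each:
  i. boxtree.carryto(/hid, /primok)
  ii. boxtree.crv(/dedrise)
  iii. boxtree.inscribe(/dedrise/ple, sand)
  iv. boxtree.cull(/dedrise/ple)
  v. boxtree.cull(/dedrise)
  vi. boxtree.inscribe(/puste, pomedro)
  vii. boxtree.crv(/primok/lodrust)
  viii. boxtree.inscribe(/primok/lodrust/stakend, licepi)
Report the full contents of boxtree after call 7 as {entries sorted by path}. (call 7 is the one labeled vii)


Answer: {primok/, primok/lodrust/, puste=pomedro}

Derivation:
CALL boxtree.carryto[/hid; /primok]
RET  ok
CALL boxtree.crv[/dedrise]
RET  ok
CALL boxtree.inscribe[/dedrise/ple; sand]
RET  created
CALL boxtree.cull[/dedrise/ple]
RET  ok
CALL boxtree.cull[/dedrise]
RET  ok
CALL boxtree.inscribe[/puste; pomedro]
RET  created
CALL boxtree.crv[/primok/lodrust]
RET  ok
CALL boxtree.inscribe[/primok/lodrust/stakend; licepi]
RET  created


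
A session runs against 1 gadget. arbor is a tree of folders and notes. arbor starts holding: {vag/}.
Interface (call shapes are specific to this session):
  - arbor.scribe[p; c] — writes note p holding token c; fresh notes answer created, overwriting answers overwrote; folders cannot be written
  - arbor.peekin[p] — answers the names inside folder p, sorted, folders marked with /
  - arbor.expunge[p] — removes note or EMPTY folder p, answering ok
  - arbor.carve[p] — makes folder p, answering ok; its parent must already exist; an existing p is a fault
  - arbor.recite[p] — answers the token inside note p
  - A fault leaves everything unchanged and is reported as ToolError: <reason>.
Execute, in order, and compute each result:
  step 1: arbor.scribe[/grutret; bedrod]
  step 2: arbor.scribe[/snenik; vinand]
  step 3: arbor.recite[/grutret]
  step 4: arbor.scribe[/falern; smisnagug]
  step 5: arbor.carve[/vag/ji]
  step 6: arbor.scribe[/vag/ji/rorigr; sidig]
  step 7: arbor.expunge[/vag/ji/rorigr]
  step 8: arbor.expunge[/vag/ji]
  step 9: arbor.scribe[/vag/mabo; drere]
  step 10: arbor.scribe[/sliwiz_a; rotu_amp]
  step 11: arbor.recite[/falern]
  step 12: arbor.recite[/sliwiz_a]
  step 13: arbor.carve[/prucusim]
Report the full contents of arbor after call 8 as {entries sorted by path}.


I call arbor.scribe on p=/grutret, c=bedrod, which returns created.
I invoke arbor.scribe on p=/snenik, c=vinand, giving created.
Next I call arbor.recite on p=/grutret, yielding bedrod.
Now I run arbor.scribe on p=/falern, c=smisnagug, which returns created.
Then arbor.carve on p=/vag/ji, — result: ok.
I use arbor.scribe on p=/vag/ji/rorigr, c=sidig, — result: created.
Now I run arbor.expunge on p=/vag/ji/rorigr, giving ok.
I use arbor.expunge on p=/vag/ji, — result: ok.
Using arbor.scribe on p=/vag/mabo, c=drere, which returns created.
I use arbor.scribe on p=/sliwiz_a, c=rotu_amp: created.
I use arbor.recite on p=/falern, and observe smisnagug.
I invoke arbor.recite on p=/sliwiz_a, and get rotu_amp.
Next I call arbor.carve on p=/prucusim, giving ok.

Answer: {falern=smisnagug, grutret=bedrod, snenik=vinand, vag/}


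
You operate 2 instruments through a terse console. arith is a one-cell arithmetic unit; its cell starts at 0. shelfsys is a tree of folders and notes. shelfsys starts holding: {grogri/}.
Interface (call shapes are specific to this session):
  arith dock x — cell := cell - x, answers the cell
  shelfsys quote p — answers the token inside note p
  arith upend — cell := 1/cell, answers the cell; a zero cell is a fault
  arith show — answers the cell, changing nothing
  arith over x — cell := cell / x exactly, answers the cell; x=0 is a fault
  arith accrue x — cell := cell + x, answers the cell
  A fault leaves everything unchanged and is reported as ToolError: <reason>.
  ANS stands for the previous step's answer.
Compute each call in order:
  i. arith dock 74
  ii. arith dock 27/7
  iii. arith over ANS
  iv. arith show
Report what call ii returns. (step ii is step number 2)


Answer: -545/7

Derivation:
CALL arith dock[x='74']
RET  -74
CALL arith dock[x='27/7']
RET  -545/7
CALL arith over[x='ANS']
RET  1
CALL arith show[]
RET  1


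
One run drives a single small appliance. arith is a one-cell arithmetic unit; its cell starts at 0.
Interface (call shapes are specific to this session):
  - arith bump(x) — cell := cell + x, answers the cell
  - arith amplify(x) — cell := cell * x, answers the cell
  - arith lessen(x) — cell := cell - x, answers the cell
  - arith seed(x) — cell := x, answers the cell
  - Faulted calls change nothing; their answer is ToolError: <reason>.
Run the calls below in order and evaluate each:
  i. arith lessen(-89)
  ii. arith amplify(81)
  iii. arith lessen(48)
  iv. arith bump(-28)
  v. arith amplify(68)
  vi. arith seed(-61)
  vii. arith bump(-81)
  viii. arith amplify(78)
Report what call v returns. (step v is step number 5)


Answer: 485044

Derivation:
Act: arith lessen[-89]
Obs: 89
Act: arith amplify[81]
Obs: 7209
Act: arith lessen[48]
Obs: 7161
Act: arith bump[-28]
Obs: 7133
Act: arith amplify[68]
Obs: 485044
Act: arith seed[-61]
Obs: -61
Act: arith bump[-81]
Obs: -142
Act: arith amplify[78]
Obs: -11076


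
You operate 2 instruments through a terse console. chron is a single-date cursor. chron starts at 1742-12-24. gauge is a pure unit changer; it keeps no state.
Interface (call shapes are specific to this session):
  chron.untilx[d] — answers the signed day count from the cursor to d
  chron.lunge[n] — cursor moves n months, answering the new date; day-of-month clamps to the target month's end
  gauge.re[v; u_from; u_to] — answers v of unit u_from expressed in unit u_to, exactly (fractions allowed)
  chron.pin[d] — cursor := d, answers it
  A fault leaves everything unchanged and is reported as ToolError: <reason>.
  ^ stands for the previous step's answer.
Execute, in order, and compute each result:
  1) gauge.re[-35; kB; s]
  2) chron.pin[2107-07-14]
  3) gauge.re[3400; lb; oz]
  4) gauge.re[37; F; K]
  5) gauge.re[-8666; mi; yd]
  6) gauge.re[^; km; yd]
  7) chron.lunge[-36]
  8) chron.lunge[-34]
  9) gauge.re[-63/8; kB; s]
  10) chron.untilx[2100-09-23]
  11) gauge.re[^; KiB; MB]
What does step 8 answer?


Act: gauge.re[v='-35'; u_from='kB'; u_to='s']
Obs: ToolError: incompatible units
Act: chron.pin[d='2107-07-14']
Obs: 2107-07-14
Act: gauge.re[v='3400'; u_from='lb'; u_to='oz']
Obs: 54400
Act: gauge.re[v='37'; u_from='F'; u_to='K']
Obs: 49667/180
Act: gauge.re[v='-8666'; u_from='mi'; u_to='yd']
Obs: -15252160
Act: gauge.re[v='^'; u_from='km'; u_to='yd']
Obs: -19065200000000/1143
Act: chron.lunge[n='-36']
Obs: 2104-07-14
Act: chron.lunge[n='-34']
Obs: 2101-09-14
Act: gauge.re[v='-63/8'; u_from='kB'; u_to='s']
Obs: ToolError: incompatible units
Act: chron.untilx[d='2100-09-23']
Obs: -356
Act: gauge.re[v='^'; u_from='KiB'; u_to='MB']
Obs: -5696/15625

Answer: 2101-09-14


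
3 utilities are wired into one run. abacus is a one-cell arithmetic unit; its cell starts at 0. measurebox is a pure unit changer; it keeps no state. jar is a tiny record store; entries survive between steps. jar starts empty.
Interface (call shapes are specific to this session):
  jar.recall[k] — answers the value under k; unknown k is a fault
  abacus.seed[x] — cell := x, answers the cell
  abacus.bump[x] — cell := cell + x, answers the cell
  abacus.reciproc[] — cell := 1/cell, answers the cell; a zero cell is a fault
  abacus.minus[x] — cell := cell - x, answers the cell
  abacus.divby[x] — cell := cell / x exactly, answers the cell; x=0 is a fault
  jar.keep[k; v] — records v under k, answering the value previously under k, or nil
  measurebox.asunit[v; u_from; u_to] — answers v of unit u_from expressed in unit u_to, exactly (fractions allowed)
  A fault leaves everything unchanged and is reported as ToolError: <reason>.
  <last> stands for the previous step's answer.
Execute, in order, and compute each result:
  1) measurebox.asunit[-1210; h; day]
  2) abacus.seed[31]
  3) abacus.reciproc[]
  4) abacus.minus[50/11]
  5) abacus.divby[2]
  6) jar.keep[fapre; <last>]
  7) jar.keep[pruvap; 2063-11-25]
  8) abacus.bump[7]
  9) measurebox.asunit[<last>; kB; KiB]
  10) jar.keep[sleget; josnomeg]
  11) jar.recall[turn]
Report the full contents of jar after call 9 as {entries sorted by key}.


# 1. asunit(v→-1210, u_from→h, u_to→day) : -605/12
# 2. seed(x→31) : 31
# 3. reciproc() : 1/31
# 4. minus(x→50/11) : -1539/341
# 5. divby(x→2) : -1539/682
# 6. keep(k→fapre, v→<last>) : nil
# 7. keep(k→pruvap, v→2063-11-25) : nil
# 8. bump(x→7) : 3235/682
# 9. asunit(v→<last>, u_from→kB, u_to→KiB) : 404375/87296
# 10. keep(k→sleget, v→josnomeg) : nil
# 11. recall(k→turn) : ToolError: no such key turn

Answer: {fapre=-1539/682, pruvap=2063-11-25}


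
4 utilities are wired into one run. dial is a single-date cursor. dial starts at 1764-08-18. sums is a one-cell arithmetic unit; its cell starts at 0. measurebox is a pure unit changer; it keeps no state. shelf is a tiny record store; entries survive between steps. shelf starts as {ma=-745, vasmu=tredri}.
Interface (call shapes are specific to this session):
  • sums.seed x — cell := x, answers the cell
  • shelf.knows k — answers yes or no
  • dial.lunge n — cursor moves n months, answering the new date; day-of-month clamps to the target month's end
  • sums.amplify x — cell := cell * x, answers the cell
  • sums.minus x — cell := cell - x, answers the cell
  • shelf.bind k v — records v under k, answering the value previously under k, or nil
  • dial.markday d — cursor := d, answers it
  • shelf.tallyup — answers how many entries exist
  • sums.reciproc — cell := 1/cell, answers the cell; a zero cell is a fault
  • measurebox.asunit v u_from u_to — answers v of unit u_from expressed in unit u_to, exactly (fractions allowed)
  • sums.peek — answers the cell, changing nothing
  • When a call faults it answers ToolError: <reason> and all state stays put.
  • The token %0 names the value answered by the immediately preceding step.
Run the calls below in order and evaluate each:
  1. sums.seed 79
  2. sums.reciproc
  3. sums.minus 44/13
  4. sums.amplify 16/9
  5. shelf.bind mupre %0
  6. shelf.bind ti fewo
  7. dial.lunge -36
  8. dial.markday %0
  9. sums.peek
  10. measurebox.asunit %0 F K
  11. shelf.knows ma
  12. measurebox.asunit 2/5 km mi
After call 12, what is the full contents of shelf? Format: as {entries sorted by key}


Answer: {ma=-745, mupre=-55408/9243, ti=fewo, vasmu=tredri}

Derivation:
$ sums.seed x: 79
:: 79
$ sums.reciproc
:: 1/79
$ sums.minus x: 44/13
:: -3463/1027
$ sums.amplify x: 16/9
:: -55408/9243
$ shelf.bind k: mupre v: %0
:: nil
$ shelf.bind k: ti v: fewo
:: nil
$ dial.lunge n: -36
:: 1761-08-18
$ dial.markday d: %0
:: 1761-08-18
$ sums.peek
:: -55408/9243
$ measurebox.asunit v: %0 u_from: F u_to: K
:: 419332181/1663740
$ shelf.knows k: ma
:: yes
$ measurebox.asunit v: 2/5 u_from: km u_to: mi
:: 3125/12573


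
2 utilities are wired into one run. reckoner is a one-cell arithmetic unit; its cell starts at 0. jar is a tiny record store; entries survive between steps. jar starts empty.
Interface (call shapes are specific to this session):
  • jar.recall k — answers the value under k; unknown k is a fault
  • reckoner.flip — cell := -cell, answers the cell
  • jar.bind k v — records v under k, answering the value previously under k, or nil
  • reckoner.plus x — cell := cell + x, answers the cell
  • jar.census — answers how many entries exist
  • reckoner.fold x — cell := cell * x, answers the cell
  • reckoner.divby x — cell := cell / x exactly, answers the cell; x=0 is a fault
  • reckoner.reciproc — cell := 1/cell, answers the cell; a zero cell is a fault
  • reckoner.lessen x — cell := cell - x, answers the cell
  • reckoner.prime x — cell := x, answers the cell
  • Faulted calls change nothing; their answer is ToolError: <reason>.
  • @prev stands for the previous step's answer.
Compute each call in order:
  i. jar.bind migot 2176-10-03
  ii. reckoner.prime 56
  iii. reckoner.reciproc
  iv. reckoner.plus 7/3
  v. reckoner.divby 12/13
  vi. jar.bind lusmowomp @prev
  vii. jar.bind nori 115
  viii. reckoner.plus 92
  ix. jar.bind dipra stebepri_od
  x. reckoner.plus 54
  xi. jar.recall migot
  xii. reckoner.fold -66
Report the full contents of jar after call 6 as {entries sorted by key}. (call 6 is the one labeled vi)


% jar.bind k: migot v: 2176-10-03
= nil
% reckoner.prime x: 56
= 56
% reckoner.reciproc
= 1/56
% reckoner.plus x: 7/3
= 395/168
% reckoner.divby x: 12/13
= 5135/2016
% jar.bind k: lusmowomp v: @prev
= nil
% jar.bind k: nori v: 115
= nil
% reckoner.plus x: 92
= 190607/2016
% jar.bind k: dipra v: stebepri_od
= nil
% reckoner.plus x: 54
= 299471/2016
% jar.recall k: migot
= 2176-10-03
% reckoner.fold x: -66
= -3294181/336

Answer: {lusmowomp=5135/2016, migot=2176-10-03}


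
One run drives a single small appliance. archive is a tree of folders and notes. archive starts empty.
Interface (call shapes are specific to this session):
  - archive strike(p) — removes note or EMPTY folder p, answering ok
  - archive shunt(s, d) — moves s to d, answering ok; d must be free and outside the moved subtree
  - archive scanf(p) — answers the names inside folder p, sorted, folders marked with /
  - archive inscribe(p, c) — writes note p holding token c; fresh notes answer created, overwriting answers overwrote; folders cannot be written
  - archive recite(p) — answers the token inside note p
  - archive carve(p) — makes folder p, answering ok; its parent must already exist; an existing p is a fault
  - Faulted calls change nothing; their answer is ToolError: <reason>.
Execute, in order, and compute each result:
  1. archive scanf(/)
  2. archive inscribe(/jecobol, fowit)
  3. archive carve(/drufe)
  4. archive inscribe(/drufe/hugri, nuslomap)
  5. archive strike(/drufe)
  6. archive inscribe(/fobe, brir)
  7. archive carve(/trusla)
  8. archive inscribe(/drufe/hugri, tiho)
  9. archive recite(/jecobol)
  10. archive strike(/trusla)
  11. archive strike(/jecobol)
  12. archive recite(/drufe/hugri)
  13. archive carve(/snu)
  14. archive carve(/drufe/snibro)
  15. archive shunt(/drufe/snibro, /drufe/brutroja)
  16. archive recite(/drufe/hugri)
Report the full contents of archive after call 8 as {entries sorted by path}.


-- 1. archive scanf(p: /) == []
-- 2. archive inscribe(p: /jecobol, c: fowit) == created
-- 3. archive carve(p: /drufe) == ok
-- 4. archive inscribe(p: /drufe/hugri, c: nuslomap) == created
-- 5. archive strike(p: /drufe) == ToolError: not empty
-- 6. archive inscribe(p: /fobe, c: brir) == created
-- 7. archive carve(p: /trusla) == ok
-- 8. archive inscribe(p: /drufe/hugri, c: tiho) == overwrote
-- 9. archive recite(p: /jecobol) == fowit
-- 10. archive strike(p: /trusla) == ok
-- 11. archive strike(p: /jecobol) == ok
-- 12. archive recite(p: /drufe/hugri) == tiho
-- 13. archive carve(p: /snu) == ok
-- 14. archive carve(p: /drufe/snibro) == ok
-- 15. archive shunt(s: /drufe/snibro, d: /drufe/brutroja) == ok
-- 16. archive recite(p: /drufe/hugri) == tiho

Answer: {drufe/, drufe/hugri=tiho, fobe=brir, jecobol=fowit, trusla/}


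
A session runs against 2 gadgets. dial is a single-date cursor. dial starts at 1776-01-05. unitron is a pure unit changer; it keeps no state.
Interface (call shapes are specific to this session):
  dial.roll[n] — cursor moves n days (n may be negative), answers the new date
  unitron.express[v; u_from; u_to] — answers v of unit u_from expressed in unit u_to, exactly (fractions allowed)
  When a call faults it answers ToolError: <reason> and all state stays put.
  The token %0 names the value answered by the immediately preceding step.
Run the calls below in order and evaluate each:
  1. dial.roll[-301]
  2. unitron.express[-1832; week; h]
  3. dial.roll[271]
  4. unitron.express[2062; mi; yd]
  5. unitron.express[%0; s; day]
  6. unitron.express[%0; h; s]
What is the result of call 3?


% dial.roll n→-301
  1775-03-10
% unitron.express v→-1832 u_from→week u_to→h
  -307776
% dial.roll n→271
  1775-12-06
% unitron.express v→2062 u_from→mi u_to→yd
  3629120
% unitron.express v→%0 u_from→s u_to→day
  11341/270
% unitron.express v→%0 u_from→h u_to→s
  453640/3

Answer: 1775-12-06


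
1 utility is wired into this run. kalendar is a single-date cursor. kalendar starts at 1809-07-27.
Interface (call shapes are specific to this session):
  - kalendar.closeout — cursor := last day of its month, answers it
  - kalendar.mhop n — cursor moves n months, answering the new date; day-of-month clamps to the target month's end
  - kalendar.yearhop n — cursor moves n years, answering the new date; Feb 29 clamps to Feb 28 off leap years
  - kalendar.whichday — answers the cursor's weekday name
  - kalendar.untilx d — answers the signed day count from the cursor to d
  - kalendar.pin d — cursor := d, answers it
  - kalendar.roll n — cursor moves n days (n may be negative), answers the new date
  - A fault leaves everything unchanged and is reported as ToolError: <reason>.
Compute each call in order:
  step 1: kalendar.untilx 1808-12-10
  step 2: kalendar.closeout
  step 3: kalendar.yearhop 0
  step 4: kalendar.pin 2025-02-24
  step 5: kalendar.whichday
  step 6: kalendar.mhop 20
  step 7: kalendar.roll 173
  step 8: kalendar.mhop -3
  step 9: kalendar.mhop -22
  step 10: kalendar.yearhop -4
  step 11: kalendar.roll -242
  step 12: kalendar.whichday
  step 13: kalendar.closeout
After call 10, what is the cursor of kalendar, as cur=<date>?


Answer: cur=2021-03-15

Derivation:
Now I run kalendar.untilx with d=1808-12-10, giving -229.
Calling kalendar.closeout, → 1809-07-31.
I run kalendar.yearhop with n=0, which returns 1809-07-31.
Now I run kalendar.pin with d=2025-02-24, giving 2025-02-24.
Calling kalendar.whichday(), yielding Monday.
Then kalendar.mhop with n=20, and see 2026-10-24.
Invoking kalendar.roll with n=173, and see 2027-04-15.
Using kalendar.mhop with n=-3, → 2027-01-15.
I try kalendar.mhop with n=-22, yielding 2025-03-15.
I invoke kalendar.yearhop with n=-4, and get 2021-03-15.
Now I run kalendar.roll with n=-242, giving 2020-07-16.
I invoke kalendar.whichday(): Thursday.
Calling kalendar.closeout, → 2020-07-31.


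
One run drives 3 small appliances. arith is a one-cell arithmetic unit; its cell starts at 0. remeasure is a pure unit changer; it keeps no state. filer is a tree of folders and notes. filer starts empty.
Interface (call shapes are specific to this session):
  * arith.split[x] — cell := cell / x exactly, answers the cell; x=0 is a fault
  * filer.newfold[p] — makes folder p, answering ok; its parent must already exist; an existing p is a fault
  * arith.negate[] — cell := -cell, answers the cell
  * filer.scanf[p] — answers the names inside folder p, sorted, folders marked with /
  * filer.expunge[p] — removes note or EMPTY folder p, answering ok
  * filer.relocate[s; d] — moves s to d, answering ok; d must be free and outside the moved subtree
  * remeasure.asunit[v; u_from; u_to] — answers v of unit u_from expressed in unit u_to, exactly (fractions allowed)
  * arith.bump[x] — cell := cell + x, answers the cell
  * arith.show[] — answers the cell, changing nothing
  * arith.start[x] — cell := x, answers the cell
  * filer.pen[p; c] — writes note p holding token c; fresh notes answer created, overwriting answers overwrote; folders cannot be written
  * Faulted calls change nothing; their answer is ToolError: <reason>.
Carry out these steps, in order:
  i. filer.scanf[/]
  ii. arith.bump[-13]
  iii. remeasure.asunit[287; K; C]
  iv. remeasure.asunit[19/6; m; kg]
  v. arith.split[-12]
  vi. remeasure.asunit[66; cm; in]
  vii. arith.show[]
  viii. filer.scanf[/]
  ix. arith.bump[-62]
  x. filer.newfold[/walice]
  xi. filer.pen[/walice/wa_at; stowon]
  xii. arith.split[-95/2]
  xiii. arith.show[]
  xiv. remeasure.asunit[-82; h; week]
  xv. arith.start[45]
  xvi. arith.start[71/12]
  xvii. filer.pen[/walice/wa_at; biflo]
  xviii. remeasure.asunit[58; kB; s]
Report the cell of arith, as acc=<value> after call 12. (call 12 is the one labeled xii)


% filer.scanf(p→/) ~> []
% arith.bump(x→-13) ~> -13
% remeasure.asunit(v→287, u_from→K, u_to→C) ~> 277/20
% remeasure.asunit(v→19/6, u_from→m, u_to→kg) ~> ToolError: incompatible units
% arith.split(x→-12) ~> 13/12
% remeasure.asunit(v→66, u_from→cm, u_to→in) ~> 3300/127
% arith.show() ~> 13/12
% filer.scanf(p→/) ~> []
% arith.bump(x→-62) ~> -731/12
% filer.newfold(p→/walice) ~> ok
% filer.pen(p→/walice/wa_at, c→stowon) ~> created
% arith.split(x→-95/2) ~> 731/570
% arith.show() ~> 731/570
% remeasure.asunit(v→-82, u_from→h, u_to→week) ~> -41/84
% arith.start(x→45) ~> 45
% arith.start(x→71/12) ~> 71/12
% filer.pen(p→/walice/wa_at, c→biflo) ~> overwrote
% remeasure.asunit(v→58, u_from→kB, u_to→s) ~> ToolError: incompatible units

Answer: acc=731/570


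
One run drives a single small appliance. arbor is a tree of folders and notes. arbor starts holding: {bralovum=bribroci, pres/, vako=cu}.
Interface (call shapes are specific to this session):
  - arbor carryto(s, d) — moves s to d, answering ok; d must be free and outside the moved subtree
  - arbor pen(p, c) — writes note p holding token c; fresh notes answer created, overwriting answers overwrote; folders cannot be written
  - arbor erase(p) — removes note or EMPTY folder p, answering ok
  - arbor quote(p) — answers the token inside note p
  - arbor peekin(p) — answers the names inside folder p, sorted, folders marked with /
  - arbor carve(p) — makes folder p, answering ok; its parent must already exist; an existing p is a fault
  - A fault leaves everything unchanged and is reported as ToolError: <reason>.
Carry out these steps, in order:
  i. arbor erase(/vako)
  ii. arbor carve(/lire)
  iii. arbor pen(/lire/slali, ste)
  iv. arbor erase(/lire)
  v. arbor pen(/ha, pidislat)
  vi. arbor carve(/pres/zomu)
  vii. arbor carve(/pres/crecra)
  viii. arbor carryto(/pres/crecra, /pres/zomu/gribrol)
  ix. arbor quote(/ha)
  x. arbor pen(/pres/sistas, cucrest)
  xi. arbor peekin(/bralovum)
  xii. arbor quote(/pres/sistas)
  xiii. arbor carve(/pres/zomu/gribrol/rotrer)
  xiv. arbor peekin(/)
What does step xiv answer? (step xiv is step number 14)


~$ arbor erase p='/vako'
  ok
~$ arbor carve p='/lire'
  ok
~$ arbor pen p='/lire/slali' c='ste'
  created
~$ arbor erase p='/lire'
  ToolError: not empty
~$ arbor pen p='/ha' c='pidislat'
  created
~$ arbor carve p='/pres/zomu'
  ok
~$ arbor carve p='/pres/crecra'
  ok
~$ arbor carryto s='/pres/crecra' d='/pres/zomu/gribrol'
  ok
~$ arbor quote p='/ha'
  pidislat
~$ arbor pen p='/pres/sistas' c='cucrest'
  created
~$ arbor peekin p='/bralovum'
  ToolError: not a directory
~$ arbor quote p='/pres/sistas'
  cucrest
~$ arbor carve p='/pres/zomu/gribrol/rotrer'
  ok
~$ arbor peekin p='/'
  [bralovum, ha, lire/, pres/]

Answer: [bralovum, ha, lire/, pres/]


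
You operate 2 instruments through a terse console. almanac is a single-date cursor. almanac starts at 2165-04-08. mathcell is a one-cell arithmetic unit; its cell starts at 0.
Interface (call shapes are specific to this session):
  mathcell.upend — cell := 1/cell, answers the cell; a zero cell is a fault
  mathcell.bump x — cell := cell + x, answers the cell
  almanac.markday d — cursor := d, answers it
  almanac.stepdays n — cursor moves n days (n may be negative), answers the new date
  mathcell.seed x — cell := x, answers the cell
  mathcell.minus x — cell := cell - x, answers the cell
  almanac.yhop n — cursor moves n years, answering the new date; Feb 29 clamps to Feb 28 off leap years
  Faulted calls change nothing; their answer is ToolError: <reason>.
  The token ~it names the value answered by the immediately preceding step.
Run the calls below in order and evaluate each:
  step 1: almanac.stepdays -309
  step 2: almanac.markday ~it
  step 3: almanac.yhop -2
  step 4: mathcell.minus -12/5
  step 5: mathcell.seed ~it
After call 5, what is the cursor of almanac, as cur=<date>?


Answer: cur=2162-06-03

Derivation:
[in] almanac.stepdays n=-309
[out] 2164-06-03
[in] almanac.markday d=~it
[out] 2164-06-03
[in] almanac.yhop n=-2
[out] 2162-06-03
[in] mathcell.minus x=-12/5
[out] 12/5
[in] mathcell.seed x=~it
[out] 12/5


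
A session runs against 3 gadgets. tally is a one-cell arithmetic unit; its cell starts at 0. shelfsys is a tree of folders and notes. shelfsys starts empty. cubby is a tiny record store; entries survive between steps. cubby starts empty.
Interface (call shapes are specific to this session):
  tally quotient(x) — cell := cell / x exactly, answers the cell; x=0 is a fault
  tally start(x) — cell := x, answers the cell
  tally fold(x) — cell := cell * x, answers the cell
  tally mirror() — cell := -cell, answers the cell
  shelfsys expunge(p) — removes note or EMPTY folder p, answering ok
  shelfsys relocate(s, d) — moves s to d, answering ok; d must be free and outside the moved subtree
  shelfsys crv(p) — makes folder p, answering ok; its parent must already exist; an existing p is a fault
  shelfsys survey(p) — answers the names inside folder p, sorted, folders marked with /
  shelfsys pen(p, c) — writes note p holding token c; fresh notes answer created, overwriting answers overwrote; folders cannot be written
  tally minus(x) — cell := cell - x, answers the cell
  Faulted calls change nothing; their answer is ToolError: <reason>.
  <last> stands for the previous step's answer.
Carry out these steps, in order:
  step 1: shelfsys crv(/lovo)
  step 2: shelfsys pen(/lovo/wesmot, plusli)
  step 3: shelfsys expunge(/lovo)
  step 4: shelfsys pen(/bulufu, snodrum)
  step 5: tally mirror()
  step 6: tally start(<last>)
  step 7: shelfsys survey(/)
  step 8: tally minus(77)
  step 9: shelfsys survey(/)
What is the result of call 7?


Answer: [bulufu, lovo/]

Derivation:
CALL shelfsys crv[/lovo]
RET  ok
CALL shelfsys pen[/lovo/wesmot; plusli]
RET  created
CALL shelfsys expunge[/lovo]
RET  ToolError: not empty
CALL shelfsys pen[/bulufu; snodrum]
RET  created
CALL tally mirror[]
RET  0
CALL tally start[<last>]
RET  0
CALL shelfsys survey[/]
RET  [bulufu, lovo/]
CALL tally minus[77]
RET  -77
CALL shelfsys survey[/]
RET  [bulufu, lovo/]


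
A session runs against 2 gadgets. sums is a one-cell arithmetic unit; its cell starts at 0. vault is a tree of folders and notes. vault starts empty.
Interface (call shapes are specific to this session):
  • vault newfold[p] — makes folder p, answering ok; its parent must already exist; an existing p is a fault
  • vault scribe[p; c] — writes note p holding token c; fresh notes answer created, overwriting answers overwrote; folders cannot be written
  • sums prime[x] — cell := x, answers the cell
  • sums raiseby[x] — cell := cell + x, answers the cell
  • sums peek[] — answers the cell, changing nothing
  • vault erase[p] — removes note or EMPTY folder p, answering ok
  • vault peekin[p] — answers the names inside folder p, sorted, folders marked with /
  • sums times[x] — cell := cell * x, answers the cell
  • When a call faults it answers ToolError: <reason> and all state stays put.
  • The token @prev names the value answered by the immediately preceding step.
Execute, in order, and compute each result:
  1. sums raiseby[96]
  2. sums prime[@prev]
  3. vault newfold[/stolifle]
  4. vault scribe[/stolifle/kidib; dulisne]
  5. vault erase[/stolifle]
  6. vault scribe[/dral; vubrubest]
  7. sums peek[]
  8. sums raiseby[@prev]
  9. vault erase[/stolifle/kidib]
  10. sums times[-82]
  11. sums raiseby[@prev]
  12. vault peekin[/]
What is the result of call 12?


;; sums raiseby(96) : 96
;; sums prime(@prev) : 96
;; vault newfold(/stolifle) : ok
;; vault scribe(/stolifle/kidib, dulisne) : created
;; vault erase(/stolifle) : ToolError: not empty
;; vault scribe(/dral, vubrubest) : created
;; sums peek() : 96
;; sums raiseby(@prev) : 192
;; vault erase(/stolifle/kidib) : ok
;; sums times(-82) : -15744
;; sums raiseby(@prev) : -31488
;; vault peekin(/) : [dral, stolifle/]

Answer: [dral, stolifle/]
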